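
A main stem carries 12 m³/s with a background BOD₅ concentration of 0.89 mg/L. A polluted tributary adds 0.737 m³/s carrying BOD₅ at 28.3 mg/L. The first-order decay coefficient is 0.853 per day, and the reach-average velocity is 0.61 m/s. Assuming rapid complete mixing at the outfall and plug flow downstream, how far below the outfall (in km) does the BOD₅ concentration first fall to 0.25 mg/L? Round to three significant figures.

142 km

Mass balance: C = (12.00·0.8900 + 0.7370·28.30) / 12.74 = 31.54/12.74 = 2.476 mg/L.
Set 2.476·exp(−k·t) = 0.25 → t = ln(2.476/0.25)/k = 232300 s = 64.51 h.
Distance = v·t = 0.61·232300 = 141700 m = 141.7 km.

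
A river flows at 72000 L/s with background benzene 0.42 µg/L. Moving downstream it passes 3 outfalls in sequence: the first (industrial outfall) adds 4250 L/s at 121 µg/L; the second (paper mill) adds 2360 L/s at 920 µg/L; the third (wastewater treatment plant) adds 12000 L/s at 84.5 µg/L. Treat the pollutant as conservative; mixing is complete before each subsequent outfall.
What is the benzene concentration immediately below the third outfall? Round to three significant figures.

41.2 µg/L

Below outfall 1: Q → 76250 L/s, C = (72000·0.4200 + 4250·121.0)/76250 = 7.141 µg/L.
Below outfall 2: Q → 78610 L/s, C = (76250·7.141 + 2360·920.0)/78610 = 34.55 µg/L.
Below outfall 3: Q → 90610 L/s, C = (78610·34.55 + 12000·84.50)/90610 = 41.16 µg/L.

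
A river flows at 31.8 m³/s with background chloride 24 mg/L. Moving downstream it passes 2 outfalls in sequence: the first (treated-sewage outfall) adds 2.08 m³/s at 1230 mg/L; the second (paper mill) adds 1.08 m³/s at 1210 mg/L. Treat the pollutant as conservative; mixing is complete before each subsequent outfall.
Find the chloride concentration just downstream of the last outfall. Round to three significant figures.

132 mg/L

Below outfall 1: Q → 33.88 m³/s, C = (31.80·24.00 + 2.080·1230)/33.88 = 98.04 mg/L.
Below outfall 2: Q → 34.96 m³/s, C = (33.88·98.04 + 1.080·1210)/34.96 = 132.4 mg/L.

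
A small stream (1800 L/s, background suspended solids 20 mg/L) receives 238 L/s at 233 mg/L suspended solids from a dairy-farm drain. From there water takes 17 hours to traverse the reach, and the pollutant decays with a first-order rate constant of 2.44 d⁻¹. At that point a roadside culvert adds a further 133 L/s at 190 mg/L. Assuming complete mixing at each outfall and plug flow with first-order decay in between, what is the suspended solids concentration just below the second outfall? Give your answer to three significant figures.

Mass balance: C = (1800·20.00 + 238.0·233.0) / 2038 = 91450/2038 = 44.87 mg/L; combined flow 2038 L/s.
Decay over the reach: 44.87·exp(−kt) = 44.87·0.1776 = 7.969 mg/L.
Second outfall: C = (2038·7.969 + 133.0·190.0)/2171 = 19.12 mg/L.

19.1 mg/L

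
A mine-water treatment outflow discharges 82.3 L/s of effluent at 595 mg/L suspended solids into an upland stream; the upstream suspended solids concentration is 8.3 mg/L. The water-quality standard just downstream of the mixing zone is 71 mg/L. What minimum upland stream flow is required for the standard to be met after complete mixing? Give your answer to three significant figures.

688 L/s

Set C_mix = 71: (Q·8.300 + 82.30·595.0) / (Q + 82.30) = 71
→ Q = 82.30·(595.0 − 71)/(71 − 8.300) = 687.8 L/s.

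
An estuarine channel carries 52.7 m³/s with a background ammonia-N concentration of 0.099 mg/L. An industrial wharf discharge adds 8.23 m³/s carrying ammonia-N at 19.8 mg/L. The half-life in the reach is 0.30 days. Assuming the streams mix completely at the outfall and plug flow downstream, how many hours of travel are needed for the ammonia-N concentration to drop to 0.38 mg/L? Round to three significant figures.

Conservation of mass: C = (52.70·0.09900 + 8.230·19.80) / 60.93 = 168.2/60.93 = 2.760 mg/L.
Half-life 0.30 d → k = ln 2 / 0.30 = 2.310 d⁻¹.
2.760·exp(−k·t) = 0.38 → t = ln(2.760/0.38)/k = 74150 s = 20.60 h.

20.6 h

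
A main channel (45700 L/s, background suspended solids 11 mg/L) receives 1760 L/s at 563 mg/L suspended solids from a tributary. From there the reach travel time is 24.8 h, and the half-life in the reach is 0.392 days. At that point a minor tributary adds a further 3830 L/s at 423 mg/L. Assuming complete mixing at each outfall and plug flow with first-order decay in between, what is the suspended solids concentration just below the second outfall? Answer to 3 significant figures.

36.3 mg/L

After mixing, C = (45700·11.00 + 1760·563.0) / 47460 = 1494000/47460 = 31.47 mg/L; combined flow 47460 L/s.
Half-life 0.392 d → k = ln 2 / 0.392 = 1.768 d⁻¹.
After decay, C = 31.47 × e^(−kt) = 31.47 × 0.1609 = 5.063 mg/L.
Second outfall: C = (47460·5.063 + 3830·423.0)/51290 = 36.27 mg/L.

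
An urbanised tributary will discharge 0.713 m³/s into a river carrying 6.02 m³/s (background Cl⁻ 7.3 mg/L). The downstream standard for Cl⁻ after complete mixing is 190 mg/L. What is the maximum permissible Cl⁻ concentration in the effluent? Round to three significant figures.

1730 mg/L

At the limit, (Qr·Cr + Qe·Cₑ)/(Qr + Qe) = 190:
Cₑ = (6.733·190 − 6.020·7.300) / 0.7130 = 1733 mg/L.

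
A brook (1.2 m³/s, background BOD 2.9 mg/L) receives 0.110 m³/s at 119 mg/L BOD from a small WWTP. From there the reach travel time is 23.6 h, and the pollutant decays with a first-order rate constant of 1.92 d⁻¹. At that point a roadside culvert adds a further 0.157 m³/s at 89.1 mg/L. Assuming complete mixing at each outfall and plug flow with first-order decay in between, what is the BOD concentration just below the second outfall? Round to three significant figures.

Mixed concentration C = ΣQC/ΣQ = (1.200·2.900 + 0.1100·119.0) / 1.310 = 16.57/1.310 = 12.65 mg/L; combined flow 1.310 m³/s.
Decay over the reach: 12.65·exp(−kt) = 12.65·0.1514 = 1.915 mg/L.
At the second outfall, C = (1.310·1.915 + 0.1570·89.10) / (1.310 + 0.1570) = 11.25 mg/L.

11.2 mg/L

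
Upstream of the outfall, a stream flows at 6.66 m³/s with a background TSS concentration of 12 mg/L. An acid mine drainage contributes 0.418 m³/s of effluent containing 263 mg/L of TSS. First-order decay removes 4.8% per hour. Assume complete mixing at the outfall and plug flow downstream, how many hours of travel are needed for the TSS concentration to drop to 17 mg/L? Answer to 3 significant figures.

9.27 h

Conservation of mass: C = (6.660·12.00 + 0.4180·263.0) / 7.078 = 189.9/7.078 = 26.82 mg/L.
4.8%/h lost → k = −ln(1 − 0.048) = 0.04919 h⁻¹.
26.82·exp(−k·t) = 17 → t = ln(26.82/17)/k = 33380 s = 9.271 h.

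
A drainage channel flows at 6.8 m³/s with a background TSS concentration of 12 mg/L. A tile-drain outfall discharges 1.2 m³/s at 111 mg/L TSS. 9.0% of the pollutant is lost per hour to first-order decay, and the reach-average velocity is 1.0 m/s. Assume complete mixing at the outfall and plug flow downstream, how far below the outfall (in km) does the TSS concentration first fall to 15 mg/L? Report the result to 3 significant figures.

22.2 km

Mixed concentration C = ΣQC/ΣQ = (6.800·12.00 + 1.200·111.0) / 8.000 = 214.8/8.000 = 26.85 mg/L.
9.0%/h lost → k = −ln(1 − 0.09) = 0.09431 h⁻¹.
Set 26.85·exp(−k·t) = 15 → t = ln(26.85/15)/k = 22220 s = 6.173 h.
Distance = v·t = 1.0·22220 = 22220 m = 22.22 km.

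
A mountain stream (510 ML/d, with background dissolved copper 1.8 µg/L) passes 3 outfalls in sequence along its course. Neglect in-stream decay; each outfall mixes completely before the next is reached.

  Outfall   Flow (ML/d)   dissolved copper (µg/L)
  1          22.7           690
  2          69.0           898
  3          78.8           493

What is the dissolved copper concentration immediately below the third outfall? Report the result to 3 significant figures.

173 µg/L

Below outfall 1: Q → 532.7 ML/d, C = (510.0·1.800 + 22.70·690.0)/532.7 = 31.13 µg/L.
Below outfall 2: Q → 601.7 ML/d, C = (532.7·31.13 + 69.00·898.0)/601.7 = 130.5 µg/L.
Below outfall 3: Q → 680.5 ML/d, C = (601.7·130.5 + 78.80·493.0)/680.5 = 172.5 µg/L.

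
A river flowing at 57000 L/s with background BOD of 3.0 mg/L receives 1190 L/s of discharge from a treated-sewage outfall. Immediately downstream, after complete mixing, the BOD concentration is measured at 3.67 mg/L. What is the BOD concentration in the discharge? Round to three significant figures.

35.8 mg/L

Mass balance: 57000·3.000 + 1190·Cₑ = 58190·3.670
→ Cₑ = (58190·3.670 − 57000·3.000) / 1190 = 35.76 mg/L.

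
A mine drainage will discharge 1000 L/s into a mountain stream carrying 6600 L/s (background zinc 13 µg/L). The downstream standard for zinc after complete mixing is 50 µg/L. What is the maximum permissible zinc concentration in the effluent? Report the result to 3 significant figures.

294 µg/L

At the limit, (Qr·Cr + Qe·Cₑ)/(Qr + Qe) = 50:
Cₑ = (7600·50 − 6600·13.00) / 1000 = 294.2 µg/L.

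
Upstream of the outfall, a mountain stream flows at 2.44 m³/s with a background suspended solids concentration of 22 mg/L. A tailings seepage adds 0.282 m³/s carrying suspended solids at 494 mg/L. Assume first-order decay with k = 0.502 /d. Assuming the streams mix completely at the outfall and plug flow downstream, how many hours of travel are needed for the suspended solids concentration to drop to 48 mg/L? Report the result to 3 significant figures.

18.6 h

After mixing, C = (2.440·22.00 + 0.2820·494.0) / 2.722 = 193.0/2.722 = 70.90 mg/L.
70.90·exp(−k·t) = 48 → t = ln(70.90/48)/k = 67130 s = 18.65 h.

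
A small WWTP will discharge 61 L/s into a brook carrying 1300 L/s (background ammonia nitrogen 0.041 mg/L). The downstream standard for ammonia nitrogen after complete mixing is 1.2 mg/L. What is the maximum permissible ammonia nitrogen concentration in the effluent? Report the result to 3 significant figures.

25.9 mg/L

At the limit, (Qr·Cr + Qe·Cₑ)/(Qr + Qe) = 1.2:
Cₑ = (1361·1.2 − 1300·0.04100) / 61.00 = 25.90 mg/L.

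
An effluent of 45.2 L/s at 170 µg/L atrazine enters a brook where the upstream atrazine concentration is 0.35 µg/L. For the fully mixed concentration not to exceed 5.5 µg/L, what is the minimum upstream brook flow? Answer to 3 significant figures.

Set C_mix = 5.5: (Q·0.3500 + 45.20·170.0) / (Q + 45.20) = 5.5
→ Q = 45.20·(170.0 − 5.5)/(5.5 − 0.3500) = 1444 L/s.

1440 L/s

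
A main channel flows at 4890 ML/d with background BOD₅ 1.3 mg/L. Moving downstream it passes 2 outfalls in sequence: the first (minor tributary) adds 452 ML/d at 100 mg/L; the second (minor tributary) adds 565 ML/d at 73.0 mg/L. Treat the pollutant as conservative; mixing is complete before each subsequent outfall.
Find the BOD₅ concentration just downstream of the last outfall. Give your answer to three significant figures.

15.7 mg/L

Below outfall 1: Q → 5342 ML/d, C = (4890·1.300 + 452.0·100.0)/5342 = 9.651 mg/L.
Below outfall 2: Q → 5907 ML/d, C = (5342·9.651 + 565.0·73.00)/5907 = 15.71 mg/L.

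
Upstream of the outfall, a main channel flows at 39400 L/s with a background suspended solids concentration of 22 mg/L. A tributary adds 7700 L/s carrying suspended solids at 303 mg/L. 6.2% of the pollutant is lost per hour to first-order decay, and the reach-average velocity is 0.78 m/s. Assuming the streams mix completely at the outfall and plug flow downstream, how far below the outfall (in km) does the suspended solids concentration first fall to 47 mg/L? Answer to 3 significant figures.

Mixed concentration C = ΣQC/ΣQ = (39400·22.00 + 7700·303.0) / 47100 = 3200000/47100 = 67.94 mg/L.
6.2%/h lost → k = −ln(1 − 0.062) = 0.06401 h⁻¹.
Set 67.94·exp(−k·t) = 47 → t = ln(67.94/47)/k = 20720 s = 5.757 h.
Distance = v·t = 0.78·20720 = 16160 m = 16.16 km.

16.2 km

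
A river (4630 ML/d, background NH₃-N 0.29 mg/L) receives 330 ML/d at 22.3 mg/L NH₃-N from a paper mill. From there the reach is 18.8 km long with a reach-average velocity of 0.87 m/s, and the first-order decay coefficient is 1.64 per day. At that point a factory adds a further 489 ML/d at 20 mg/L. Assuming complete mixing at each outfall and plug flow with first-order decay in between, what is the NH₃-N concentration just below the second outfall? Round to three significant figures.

Conservation of mass: C = (4630·0.2900 + 330.0·22.30) / 4960 = 8702/4960 = 1.754 mg/L; combined flow 4960 ML/d.
Travel time t = 18.8·1000 / 0.87 = 21610 s = 6.003 h.
After decay, C = 1.754 × e^(−kt) = 1.754 × 0.6635 = 1.164 mg/L.
Second outfall: C = (4960·1.164 + 489.0·20.00)/5449 = 2.854 mg/L.

2.85 mg/L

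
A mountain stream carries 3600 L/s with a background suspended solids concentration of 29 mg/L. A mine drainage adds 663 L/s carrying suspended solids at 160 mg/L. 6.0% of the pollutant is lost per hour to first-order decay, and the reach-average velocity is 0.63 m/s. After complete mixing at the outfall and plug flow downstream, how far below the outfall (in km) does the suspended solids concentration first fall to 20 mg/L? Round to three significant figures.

Mixed concentration C = ΣQC/ΣQ = (3600·29.00 + 663.0·160.0) / 4263 = 210500/4263 = 49.37 mg/L.
6.0%/h lost → k = −ln(1 − 0.06) = 0.06188 h⁻¹.
Set 49.37·exp(−k·t) = 20 → t = ln(49.37/20)/k = 52580 s = 14.60 h.
Distance = v·t = 0.63·52580 = 33120 m = 33.12 km.

33.1 km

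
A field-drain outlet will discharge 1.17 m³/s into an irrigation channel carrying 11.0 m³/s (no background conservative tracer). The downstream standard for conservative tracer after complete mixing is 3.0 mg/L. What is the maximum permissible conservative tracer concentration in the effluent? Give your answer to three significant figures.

31.2 mg/L

At the limit, (Qr·Cr + Qe·Cₑ)/(Qr + Qe) = 3.0:
Cₑ = (12.17·3.0 − 11.00·0) / 1.170 = 31.21 mg/L.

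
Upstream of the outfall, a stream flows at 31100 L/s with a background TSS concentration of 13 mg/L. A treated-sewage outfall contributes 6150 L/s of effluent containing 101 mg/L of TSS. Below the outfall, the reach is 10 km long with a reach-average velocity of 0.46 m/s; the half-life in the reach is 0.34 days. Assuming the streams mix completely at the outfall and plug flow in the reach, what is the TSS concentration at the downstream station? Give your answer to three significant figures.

Mass balance: C = (31100·13.00 + 6150·101.0) / 37250 = 1025000/37250 = 27.53 mg/L.
Travel time t = 10·1000 / 0.46 = 21740 s = 6.039 h.
Half-life 0.34 d → k = ln 2 / 0.34 = 2.039 d⁻¹.
After decay, C = 27.53 × e^(−kt) = 27.53 × 0.5987 = 16.48 mg/L.

16.5 mg/L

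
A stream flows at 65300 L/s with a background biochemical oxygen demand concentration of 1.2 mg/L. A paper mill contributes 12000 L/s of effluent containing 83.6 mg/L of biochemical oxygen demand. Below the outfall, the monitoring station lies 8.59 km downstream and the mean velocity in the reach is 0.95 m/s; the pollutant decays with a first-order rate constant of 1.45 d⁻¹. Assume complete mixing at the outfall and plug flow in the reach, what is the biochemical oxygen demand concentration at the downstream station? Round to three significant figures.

Mass balance: C = (65300·1.200 + 12000·83.60) / 77300 = 1082000/77300 = 13.99 mg/L.
Travel time t = 8.59·1000 / 0.95 = 9042 s = 2.512 h.
After decay, C = 13.99 × e^(−kt) = 13.99 × 0.8592 = 12.02 mg/L.

12.0 mg/L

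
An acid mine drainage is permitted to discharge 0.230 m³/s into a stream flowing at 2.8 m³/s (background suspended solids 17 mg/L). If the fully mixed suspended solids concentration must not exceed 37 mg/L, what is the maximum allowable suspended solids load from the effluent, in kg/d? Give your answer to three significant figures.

Mass balance at the limit: 2.800·17.00 + 0.2300·Cₑ = 3.030·37 → Cₑ = 280.5 mg/L.
Load = 0.2300 m³/s × 280.5 g/m³ × 86 400 s/d = 5574 kg/d.

5570 kg/d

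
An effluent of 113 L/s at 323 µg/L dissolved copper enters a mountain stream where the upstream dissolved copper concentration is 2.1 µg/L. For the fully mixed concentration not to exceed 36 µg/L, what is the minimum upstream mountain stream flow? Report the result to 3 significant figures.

957 L/s

Set C_mix = 36: (Q·2.100 + 113.0·323.0) / (Q + 113.0) = 36
→ Q = 113.0·(323.0 − 36)/(36 − 2.100) = 956.7 L/s.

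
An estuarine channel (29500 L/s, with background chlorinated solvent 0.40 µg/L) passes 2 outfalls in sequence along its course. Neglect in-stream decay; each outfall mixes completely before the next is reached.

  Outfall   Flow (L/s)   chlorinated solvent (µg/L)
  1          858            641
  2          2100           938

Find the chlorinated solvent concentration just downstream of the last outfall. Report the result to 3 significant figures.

After outfall 1: Q = 29500 + 858.0 = 30360 L/s; C = (29500·0.4000 + 858.0·641.0)/30360 = 18.51 µg/L.
After outfall 2: Q = 30360 + 2100 = 32460 L/s; C = (30360·18.51 + 2100·938.0)/32460 = 78.00 µg/L.

78.0 µg/L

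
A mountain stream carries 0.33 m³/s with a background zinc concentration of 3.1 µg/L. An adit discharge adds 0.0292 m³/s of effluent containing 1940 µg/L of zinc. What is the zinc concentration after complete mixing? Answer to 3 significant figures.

Mixed concentration C = ΣQC/ΣQ = (0.3300·3.100 + 0.02920·1940) / 0.3592 = 57.67/0.3592 = 160.6 µg/L.

161 µg/L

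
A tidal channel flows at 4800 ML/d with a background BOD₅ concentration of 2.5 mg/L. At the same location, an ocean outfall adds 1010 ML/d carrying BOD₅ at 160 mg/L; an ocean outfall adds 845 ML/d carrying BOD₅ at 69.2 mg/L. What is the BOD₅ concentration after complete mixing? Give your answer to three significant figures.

34.9 mg/L

Conservation of mass: C = (4800·2.500 + 1010·160.0 + 845.0·69.20) / 6655 = 232100/6655 = 34.87 mg/L.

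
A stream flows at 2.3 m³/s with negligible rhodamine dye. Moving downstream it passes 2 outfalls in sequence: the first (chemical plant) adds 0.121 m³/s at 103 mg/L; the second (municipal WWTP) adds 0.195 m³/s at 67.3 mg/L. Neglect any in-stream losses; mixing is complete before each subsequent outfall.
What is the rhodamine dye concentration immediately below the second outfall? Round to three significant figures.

9.78 mg/L

After outfall 1: Q = 2.300 + 0.1210 = 2.421 m³/s; C = (2.300·0 + 0.1210·103.0)/2.421 = 5.148 mg/L.
After outfall 2: Q = 2.421 + 0.1950 = 2.616 m³/s; C = (2.421·5.148 + 0.1950·67.30)/2.616 = 9.781 mg/L.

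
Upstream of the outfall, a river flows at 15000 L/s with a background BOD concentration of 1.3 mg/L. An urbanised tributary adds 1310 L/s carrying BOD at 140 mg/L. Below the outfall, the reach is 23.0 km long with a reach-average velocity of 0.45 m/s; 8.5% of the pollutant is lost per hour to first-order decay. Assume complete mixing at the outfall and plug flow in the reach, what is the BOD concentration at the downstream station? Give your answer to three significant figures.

3.52 mg/L

Flow-weighted average: C = (15000·1.300 + 1310·140.0) / 16310 = 202900/16310 = 12.44 mg/L.
Travel time t = 23.0·1000 / 0.45 = 51110 s = 14.20 h.
8.5%/h lost → k = −ln(1 − 0.085) = 0.08883 h⁻¹.
Decay over the reach: 12.44·exp(−kt) = 12.44·0.2833 = 3.525 mg/L.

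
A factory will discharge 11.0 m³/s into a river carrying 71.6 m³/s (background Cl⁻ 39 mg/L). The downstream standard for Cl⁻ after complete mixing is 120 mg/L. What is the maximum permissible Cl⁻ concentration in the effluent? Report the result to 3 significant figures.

647 mg/L

At the limit, (Qr·Cr + Qe·Cₑ)/(Qr + Qe) = 120:
Cₑ = (82.60·120 − 71.60·39.00) / 11.00 = 647.2 mg/L.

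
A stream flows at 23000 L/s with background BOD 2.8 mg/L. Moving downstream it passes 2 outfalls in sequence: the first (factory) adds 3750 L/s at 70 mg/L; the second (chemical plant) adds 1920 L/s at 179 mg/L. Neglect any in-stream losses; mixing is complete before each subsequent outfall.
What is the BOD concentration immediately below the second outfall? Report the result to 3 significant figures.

Outfall 1: combined Q = 26750 L/s; C = (23000·2.800 + 3750·70.00)/26750 = 12.22 mg/L.
Outfall 2: combined Q = 28670 L/s; C = (26750·12.22 + 1920·179.0)/28670 = 23.39 mg/L.

23.4 mg/L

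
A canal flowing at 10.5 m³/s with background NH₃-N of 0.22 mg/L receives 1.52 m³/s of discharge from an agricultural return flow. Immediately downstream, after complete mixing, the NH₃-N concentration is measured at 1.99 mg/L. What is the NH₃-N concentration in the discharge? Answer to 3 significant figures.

14.2 mg/L

Mass balance: 10.50·0.2200 + 1.520·Cₑ = 12.02·1.990
→ Cₑ = (12.02·1.990 − 10.50·0.2200) / 1.520 = 14.22 mg/L.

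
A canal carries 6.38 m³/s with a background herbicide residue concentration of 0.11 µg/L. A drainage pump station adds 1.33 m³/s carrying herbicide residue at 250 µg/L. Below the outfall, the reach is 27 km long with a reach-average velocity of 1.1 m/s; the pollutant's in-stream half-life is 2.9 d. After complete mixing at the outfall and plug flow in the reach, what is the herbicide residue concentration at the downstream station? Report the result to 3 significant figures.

Flow-weighted average: C = (6.380·0.1100 + 1.330·250.0) / 7.710 = 333.2/7.710 = 43.22 µg/L.
Travel time t = 27·1000 / 1.1 = 24550 s = 6.818 h.
Half-life 2.9 d → k = ln 2 / 2.9 = 0.2390 d⁻¹.
Decay over the reach: 43.22·exp(−kt) = 43.22·0.9344 = 40.38 µg/L.

40.4 µg/L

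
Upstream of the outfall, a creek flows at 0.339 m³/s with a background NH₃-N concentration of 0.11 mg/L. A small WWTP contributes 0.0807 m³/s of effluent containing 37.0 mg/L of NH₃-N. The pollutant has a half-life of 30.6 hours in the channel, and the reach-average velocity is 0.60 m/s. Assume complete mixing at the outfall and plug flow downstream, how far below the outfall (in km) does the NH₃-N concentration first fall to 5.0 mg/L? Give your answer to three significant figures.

Conservation of mass: C = (0.3390·0.1100 + 0.08070·37.00) / 0.4197 = 3.023/0.4197 = 7.203 mg/L.
Half-life 30.6 h → k = ln 2 / 30.6 = 0.02265 h⁻¹ = 0.5436 d⁻¹.
Set 7.203·exp(−k·t) = 5.0 → t = ln(7.203/5.0)/k = 58020 s = 16.12 h.
Distance = v·t = 0.60·58020 = 34810 m = 34.81 km.

34.8 km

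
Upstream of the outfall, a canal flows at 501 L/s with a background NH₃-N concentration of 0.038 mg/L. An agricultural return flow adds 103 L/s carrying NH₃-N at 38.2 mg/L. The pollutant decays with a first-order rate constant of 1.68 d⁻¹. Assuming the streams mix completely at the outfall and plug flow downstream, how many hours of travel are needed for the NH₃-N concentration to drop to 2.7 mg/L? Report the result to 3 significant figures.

12.7 h

Mixed concentration C = ΣQC/ΣQ = (501.0·0.03800 + 103.0·38.20) / 604.0 = 3954/604.0 = 6.546 mg/L.
6.546·exp(−k·t) = 2.7 → t = ln(6.546/2.7)/k = 45540 s = 12.65 h.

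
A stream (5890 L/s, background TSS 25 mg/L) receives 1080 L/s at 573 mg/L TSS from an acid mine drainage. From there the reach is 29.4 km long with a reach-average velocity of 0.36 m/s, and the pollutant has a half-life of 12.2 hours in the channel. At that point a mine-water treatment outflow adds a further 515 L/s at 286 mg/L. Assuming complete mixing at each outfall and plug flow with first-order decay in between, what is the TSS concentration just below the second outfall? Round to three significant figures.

Conservation of mass: C = (5890·25.00 + 1080·573.0) / 6970 = 766100/6970 = 109.9 mg/L; combined flow 6970 L/s.
Travel time t = 29.4·1000 / 0.36 = 81670 s = 22.69 h.
Half-life 12.2 h → k = ln 2 / 12.2 = 0.05682 h⁻¹ = 1.364 d⁻¹.
Decay over the reach: 109.9·exp(−kt) = 109.9·0.2756 = 30.29 mg/L.
At the second outfall, C = (6970·30.29 + 515.0·286.0) / (6970 + 515.0) = 47.88 mg/L.

47.9 mg/L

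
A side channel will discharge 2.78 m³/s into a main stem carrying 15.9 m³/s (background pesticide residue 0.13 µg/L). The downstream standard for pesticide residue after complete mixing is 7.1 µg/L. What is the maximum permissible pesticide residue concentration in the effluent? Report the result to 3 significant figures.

At the limit, (Qr·Cr + Qe·Cₑ)/(Qr + Qe) = 7.1:
Cₑ = (18.68·7.1 − 15.90·0.1300) / 2.780 = 46.96 µg/L.

47.0 µg/L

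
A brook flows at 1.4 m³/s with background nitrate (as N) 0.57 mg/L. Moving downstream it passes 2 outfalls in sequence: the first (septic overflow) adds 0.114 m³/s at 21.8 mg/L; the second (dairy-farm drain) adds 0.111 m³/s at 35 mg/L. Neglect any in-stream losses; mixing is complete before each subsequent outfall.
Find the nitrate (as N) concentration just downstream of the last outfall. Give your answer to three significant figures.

4.41 mg/L

After outfall 1: Q = 1.400 + 0.1140 = 1.514 m³/s; C = (1.400·0.5700 + 0.1140·21.80)/1.514 = 2.169 mg/L.
After outfall 2: Q = 1.514 + 0.1110 = 1.625 m³/s; C = (1.514·2.169 + 0.1110·35.00)/1.625 = 4.411 mg/L.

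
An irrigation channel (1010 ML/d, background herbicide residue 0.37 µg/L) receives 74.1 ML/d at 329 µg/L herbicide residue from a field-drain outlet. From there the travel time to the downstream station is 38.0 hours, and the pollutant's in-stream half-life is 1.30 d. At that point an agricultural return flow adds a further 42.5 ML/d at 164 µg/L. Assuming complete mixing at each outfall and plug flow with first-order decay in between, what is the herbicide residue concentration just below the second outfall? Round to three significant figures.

15.6 µg/L

After mixing, C = (1010·0.3700 + 74.10·329.0) / 1084 = 24750/1084 = 22.83 µg/L; combined flow 1084 ML/d.
Half-life 1.30 d → k = ln 2 / 1.30 = 0.5332 d⁻¹.
First-order decay: C = 22.83·exp(−k·t) = 22.83·0.4299 = 9.815 µg/L.
Second outfall: C = (1084·9.815 + 42.50·164.0)/1127 = 15.63 µg/L.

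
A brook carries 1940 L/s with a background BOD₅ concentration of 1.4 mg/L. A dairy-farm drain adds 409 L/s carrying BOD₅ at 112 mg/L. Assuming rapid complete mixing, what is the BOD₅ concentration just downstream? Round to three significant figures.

20.7 mg/L

After mixing, C = (1940·1.400 + 409.0·112.0) / 2349 = 48520/2349 = 20.66 mg/L.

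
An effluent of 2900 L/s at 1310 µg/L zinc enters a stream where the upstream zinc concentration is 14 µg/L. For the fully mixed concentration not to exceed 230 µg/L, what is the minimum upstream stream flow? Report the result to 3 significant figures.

Set C_mix = 230: (Q·14.00 + 2900·1310) / (Q + 2900) = 230
→ Q = 2900·(1310 − 230)/(230 − 14.00) = 14500 L/s.

14500 L/s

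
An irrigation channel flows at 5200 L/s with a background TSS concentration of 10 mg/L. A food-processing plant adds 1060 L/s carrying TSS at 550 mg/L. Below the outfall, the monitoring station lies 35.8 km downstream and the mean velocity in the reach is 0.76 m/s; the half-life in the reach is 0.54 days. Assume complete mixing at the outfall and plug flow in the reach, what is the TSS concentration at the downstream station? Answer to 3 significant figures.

After mixing, C = (5200·10.00 + 1060·550.0) / 6260 = 635000/6260 = 101.4 mg/L.
Travel time t = 35.8·1000 / 0.76 = 47110 s = 13.08 h.
Half-life 0.54 d → k = ln 2 / 0.54 = 1.284 d⁻¹.
After decay, C = 101.4 × e^(−kt) = 101.4 × 0.4967 = 50.38 mg/L.

50.4 mg/L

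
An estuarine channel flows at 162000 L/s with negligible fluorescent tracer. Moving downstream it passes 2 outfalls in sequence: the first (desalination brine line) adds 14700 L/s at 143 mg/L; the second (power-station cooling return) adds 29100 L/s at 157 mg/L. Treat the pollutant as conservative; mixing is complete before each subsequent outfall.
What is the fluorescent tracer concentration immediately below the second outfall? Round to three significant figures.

After outfall 1: Q = 162000 + 14700 = 176700 L/s; C = (162000·0 + 14700·143.0)/176700 = 11.90 mg/L.
After outfall 2: Q = 176700 + 29100 = 205800 L/s; C = (176700·11.90 + 29100·157.0)/205800 = 32.41 mg/L.

32.4 mg/L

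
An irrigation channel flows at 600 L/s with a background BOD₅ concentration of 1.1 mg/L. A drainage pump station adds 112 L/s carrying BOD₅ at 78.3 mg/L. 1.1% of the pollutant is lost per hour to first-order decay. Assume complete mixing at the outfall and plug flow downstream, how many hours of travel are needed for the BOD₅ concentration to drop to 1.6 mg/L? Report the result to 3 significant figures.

191 h

Mixed concentration C = ΣQC/ΣQ = (600.0·1.100 + 112.0·78.30) / 712.0 = 9430/712.0 = 13.24 mg/L.
1.1%/h lost → k = −ln(1 − 0.011) = 0.01106 h⁻¹.
13.24·exp(−k·t) = 1.6 → t = ln(13.24/1.6)/k = 687900 s = 191.1 h.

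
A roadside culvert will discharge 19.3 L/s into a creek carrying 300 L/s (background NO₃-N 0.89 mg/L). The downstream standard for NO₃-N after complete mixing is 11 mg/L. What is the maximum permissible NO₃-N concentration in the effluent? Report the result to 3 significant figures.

168 mg/L

At the limit, (Qr·Cr + Qe·Cₑ)/(Qr + Qe) = 11:
Cₑ = (319.3·11 − 300.0·0.8900) / 19.30 = 168.2 mg/L.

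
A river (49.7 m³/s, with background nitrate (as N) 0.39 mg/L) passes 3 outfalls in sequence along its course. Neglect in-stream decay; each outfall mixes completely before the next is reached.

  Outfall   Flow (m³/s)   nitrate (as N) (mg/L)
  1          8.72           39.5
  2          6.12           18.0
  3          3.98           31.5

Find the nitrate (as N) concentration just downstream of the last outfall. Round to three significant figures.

Below outfall 1: Q → 58.42 m³/s, C = (49.70·0.3900 + 8.720·39.50)/58.42 = 6.228 mg/L.
Below outfall 2: Q → 64.54 m³/s, C = (58.42·6.228 + 6.120·18.00)/64.54 = 7.344 mg/L.
Below outfall 3: Q → 68.52 m³/s, C = (64.54·7.344 + 3.980·31.50)/68.52 = 8.747 mg/L.

8.75 mg/L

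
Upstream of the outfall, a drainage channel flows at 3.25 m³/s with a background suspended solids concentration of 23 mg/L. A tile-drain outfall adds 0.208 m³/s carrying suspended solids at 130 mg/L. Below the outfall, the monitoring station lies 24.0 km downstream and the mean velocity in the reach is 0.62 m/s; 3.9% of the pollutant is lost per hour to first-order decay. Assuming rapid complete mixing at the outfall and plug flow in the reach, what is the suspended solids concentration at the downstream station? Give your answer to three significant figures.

After mixing, C = (3.250·23.00 + 0.2080·130.0) / 3.458 = 101.8/3.458 = 29.44 mg/L.
Travel time t = 24.0·1000 / 0.62 = 38710 s = 10.75 h.
3.9%/h lost → k = −ln(1 − 0.039) = 0.03978 h⁻¹.
First-order decay: C = 29.44·exp(−k·t) = 29.44·0.6520 = 19.19 mg/L.

19.2 mg/L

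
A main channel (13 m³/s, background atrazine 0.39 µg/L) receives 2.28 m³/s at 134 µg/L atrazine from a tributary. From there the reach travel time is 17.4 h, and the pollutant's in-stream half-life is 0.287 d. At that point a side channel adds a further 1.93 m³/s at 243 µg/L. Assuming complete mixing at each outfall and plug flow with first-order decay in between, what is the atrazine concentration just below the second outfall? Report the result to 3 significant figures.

30.4 µg/L

Conservation of mass: C = (13.00·0.3900 + 2.280·134.0) / 15.28 = 310.6/15.28 = 20.33 µg/L; combined flow 15.28 m³/s.
Half-life 0.287 d → k = ln 2 / 0.287 = 2.415 d⁻¹.
After decay, C = 20.33 × e^(−kt) = 20.33 × 0.1736 = 3.529 µg/L.
Second outfall: C = (15.28·3.529 + 1.930·243.0)/17.21 = 30.38 µg/L.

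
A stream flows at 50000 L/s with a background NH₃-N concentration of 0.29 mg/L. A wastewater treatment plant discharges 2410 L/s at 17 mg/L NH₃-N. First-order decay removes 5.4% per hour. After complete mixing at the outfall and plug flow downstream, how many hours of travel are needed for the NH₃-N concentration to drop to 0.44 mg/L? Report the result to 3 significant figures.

Flow-weighted average: C = (50000·0.2900 + 2410·17.00) / 52410 = 55470/52410 = 1.058 mg/L.
5.4%/h lost → k = −ln(1 − 0.054) = 0.05551 h⁻¹.
1.058·exp(−k·t) = 0.44 → t = ln(1.058/0.44)/k = 56920 s = 15.81 h.

15.8 h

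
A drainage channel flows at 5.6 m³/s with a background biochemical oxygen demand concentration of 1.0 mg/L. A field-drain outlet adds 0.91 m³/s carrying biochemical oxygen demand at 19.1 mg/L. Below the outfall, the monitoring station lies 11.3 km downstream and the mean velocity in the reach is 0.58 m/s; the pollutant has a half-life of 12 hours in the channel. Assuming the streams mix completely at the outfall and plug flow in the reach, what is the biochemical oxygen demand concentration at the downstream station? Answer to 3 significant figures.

2.58 mg/L

After mixing, C = (5.600·1.000 + 0.9100·19.10) / 6.510 = 22.98/6.510 = 3.530 mg/L.
Travel time t = 11.3·1000 / 0.58 = 19480 s = 5.412 h.
Half-life 12 h → k = ln 2 / 12 = 0.05776 h⁻¹ = 1.386 d⁻¹.
First-order decay: C = 3.530·exp(−k·t) = 3.530·0.7315 = 2.582 mg/L.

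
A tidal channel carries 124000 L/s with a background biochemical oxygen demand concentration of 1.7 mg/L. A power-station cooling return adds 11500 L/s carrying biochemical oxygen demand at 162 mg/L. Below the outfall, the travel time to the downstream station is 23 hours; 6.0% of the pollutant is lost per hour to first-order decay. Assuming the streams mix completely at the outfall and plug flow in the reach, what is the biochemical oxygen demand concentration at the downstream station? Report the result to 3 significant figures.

3.69 mg/L

Flow-weighted average: C = (124000·1.700 + 11500·162.0) / 135500 = 2074000/135500 = 15.30 mg/L.
6.0%/h lost → k = −ln(1 − 0.06) = 0.06188 h⁻¹.
Applying C = C₀e^(−kt): 15.30 × 0.2410 = 3.688 mg/L.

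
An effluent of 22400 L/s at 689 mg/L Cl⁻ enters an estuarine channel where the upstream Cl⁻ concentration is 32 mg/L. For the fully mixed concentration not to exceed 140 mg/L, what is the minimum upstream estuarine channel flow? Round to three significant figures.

Set C_mix = 140: (Q·32.00 + 22400·689.0) / (Q + 22400) = 140
→ Q = 22400·(689.0 − 140)/(140 − 32.00) = 113900 L/s.

114000 L/s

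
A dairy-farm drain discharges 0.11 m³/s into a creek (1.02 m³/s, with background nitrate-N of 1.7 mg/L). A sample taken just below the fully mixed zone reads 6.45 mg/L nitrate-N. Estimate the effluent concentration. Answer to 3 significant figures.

50.5 mg/L

Mass balance: 1.020·1.700 + 0.1100·Cₑ = 1.130·6.450
→ Cₑ = (1.130·6.450 − 1.020·1.700) / 0.1100 = 50.50 mg/L.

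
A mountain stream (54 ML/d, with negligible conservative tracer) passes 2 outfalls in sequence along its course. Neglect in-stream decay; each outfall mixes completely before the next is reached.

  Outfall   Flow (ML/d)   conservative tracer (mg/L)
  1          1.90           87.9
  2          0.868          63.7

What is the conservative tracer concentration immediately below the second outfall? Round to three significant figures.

3.92 mg/L

Below outfall 1: Q → 55.90 ML/d, C = (54.00·0 + 1.900·87.90)/55.90 = 2.988 mg/L.
Below outfall 2: Q → 56.77 ML/d, C = (55.90·2.988 + 0.8680·63.70)/56.77 = 3.916 mg/L.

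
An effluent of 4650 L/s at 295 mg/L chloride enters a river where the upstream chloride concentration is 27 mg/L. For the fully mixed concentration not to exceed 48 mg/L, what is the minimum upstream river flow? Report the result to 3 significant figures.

Set C_mix = 48: (Q·27.00 + 4650·295.0) / (Q + 4650) = 48
→ Q = 4650·(295.0 − 48)/(48 − 27.00) = 54690 L/s.

54700 L/s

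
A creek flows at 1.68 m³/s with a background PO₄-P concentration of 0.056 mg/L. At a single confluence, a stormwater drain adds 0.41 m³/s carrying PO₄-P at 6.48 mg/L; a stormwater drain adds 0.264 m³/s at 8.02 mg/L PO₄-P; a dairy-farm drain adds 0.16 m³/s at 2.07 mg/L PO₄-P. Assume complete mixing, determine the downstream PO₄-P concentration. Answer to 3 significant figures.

Mixed concentration C = ΣQC/ΣQ = (1.680·0.05600 + 0.4100·6.480 + 0.2640·8.020 + 0.1600·2.070) / 2.514 = 5.199/2.514 = 2.068 mg/L.

2.07 mg/L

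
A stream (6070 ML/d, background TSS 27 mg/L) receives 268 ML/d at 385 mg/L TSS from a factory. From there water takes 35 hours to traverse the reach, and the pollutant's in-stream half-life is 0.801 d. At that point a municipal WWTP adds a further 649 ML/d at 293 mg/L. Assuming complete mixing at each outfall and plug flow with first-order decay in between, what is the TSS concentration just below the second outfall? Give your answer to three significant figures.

38.0 mg/L

Flow-weighted average: C = (6070·27.00 + 268.0·385.0) / 6338 = 267100/6338 = 42.14 mg/L; combined flow 6338 ML/d.
Half-life 0.801 d → k = ln 2 / 0.801 = 0.8654 d⁻¹.
First-order decay: C = 42.14·exp(−k·t) = 42.14·0.2831 = 11.93 mg/L.
At the second outfall, C = (6338·11.93 + 649.0·293.0) / (6338 + 649.0) = 38.04 mg/L.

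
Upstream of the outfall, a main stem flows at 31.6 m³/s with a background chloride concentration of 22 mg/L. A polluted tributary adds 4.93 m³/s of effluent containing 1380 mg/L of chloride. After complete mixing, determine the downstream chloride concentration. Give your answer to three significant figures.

Conservation of mass: C = (31.60·22.00 + 4.930·1380) / 36.53 = 7499/36.53 = 205.3 mg/L.

205 mg/L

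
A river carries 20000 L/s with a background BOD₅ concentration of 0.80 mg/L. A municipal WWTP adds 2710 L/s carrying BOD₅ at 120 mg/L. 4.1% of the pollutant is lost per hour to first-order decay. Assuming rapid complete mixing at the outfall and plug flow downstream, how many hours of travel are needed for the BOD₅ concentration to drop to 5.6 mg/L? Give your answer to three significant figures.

23.6 h

Conservation of mass: C = (20000·0.8000 + 2710·120.0) / 22710 = 341200/22710 = 15.02 mg/L.
4.1%/h lost → k = −ln(1 − 0.041) = 0.04186 h⁻¹.
15.02·exp(−k·t) = 5.6 → t = ln(15.02/5.6)/k = 84870 s = 23.57 h.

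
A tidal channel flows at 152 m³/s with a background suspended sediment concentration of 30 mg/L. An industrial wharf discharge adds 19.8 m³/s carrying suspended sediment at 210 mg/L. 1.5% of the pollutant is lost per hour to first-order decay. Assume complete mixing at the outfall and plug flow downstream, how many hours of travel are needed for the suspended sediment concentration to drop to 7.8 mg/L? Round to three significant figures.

Mass balance: C = (152.0·30.00 + 19.80·210.0) / 171.8 = 8718/171.8 = 50.75 mg/L.
1.5%/h lost → k = −ln(1 − 0.015) = 0.01511 h⁻¹.
50.75·exp(−k·t) = 7.8 → t = ln(50.75/7.8)/k = 446100 s = 123.9 h.

124 h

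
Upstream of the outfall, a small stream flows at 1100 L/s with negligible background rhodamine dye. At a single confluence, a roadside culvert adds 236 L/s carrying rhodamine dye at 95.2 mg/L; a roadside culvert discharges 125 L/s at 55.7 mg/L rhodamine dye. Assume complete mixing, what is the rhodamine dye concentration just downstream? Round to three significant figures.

20.1 mg/L

After mixing, C = (1100·0 + 236.0·95.20 + 125.0·55.70) / 1461 = 29430/1461 = 20.14 mg/L.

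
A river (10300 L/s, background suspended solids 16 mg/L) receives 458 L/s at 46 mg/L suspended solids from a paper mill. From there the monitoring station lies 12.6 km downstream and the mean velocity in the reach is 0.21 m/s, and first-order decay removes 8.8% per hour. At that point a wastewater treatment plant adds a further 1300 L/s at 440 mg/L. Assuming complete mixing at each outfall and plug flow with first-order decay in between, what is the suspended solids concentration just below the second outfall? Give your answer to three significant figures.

Mixed concentration C = ΣQC/ΣQ = (10300·16.00 + 458.0·46.00) / 10760 = 185900/10760 = 17.28 mg/L; combined flow 10760 L/s.
Travel time t = 12.6·1000 / 0.21 = 60000 s = 16.67 h.
8.8%/h lost → k = −ln(1 − 0.088) = 0.09212 h⁻¹.
Applying C = C₀e^(−kt): 17.28 × 0.2154 = 3.722 mg/L.
At the second outfall, C = (10760·3.722 + 1300·440.0) / (10760 + 1300) = 50.76 mg/L.

50.8 mg/L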